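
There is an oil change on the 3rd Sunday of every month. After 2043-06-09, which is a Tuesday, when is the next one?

June 2043 starts on a Monday; its first Sunday is the 7th, so the 3rd Sunday is the 21st — 2043-06-21.
2043-06-21 is after 2043-06-09, so that is the next one.

2043-06-21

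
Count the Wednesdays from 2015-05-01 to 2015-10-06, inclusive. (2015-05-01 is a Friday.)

2015-05-01 is a Friday; the first Wednesday on or after it is 2015-05-06 (5 days later).
From 2015-05-06 to 2015-10-06: 25 + 30 + 31 + 31 + 30 + 6 = 153 days (rest of May, June, July, August, September, October).
153 ÷ 7 = 21 full weeks with remainder 6, so 21 more Wednesdays after the first → 22.

22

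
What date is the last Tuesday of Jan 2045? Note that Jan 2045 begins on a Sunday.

Jan 31, 2045

Jan 2045 begins on a Sunday, so the first Tuesday is Jan 3 (2 days later).
Jan 2045 has 31 days. Adding weeks: 3, 10, 17, 24, 31 — the last one ≤ 31 is the 31st.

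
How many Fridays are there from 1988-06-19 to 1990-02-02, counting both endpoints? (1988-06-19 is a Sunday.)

85

1988-06-19 is a Sunday; the first Friday on or after it is 1988-06-24 (5 days later).
From 1988-06-24 to 1990-02-02: 190 + 365 + 33 = 588 days (rest of 1988, 1989, to 1990-02-02 in 1990).
588 ÷ 7 = 84 full weeks with remainder 0, so 84 more Fridays after the first → 85.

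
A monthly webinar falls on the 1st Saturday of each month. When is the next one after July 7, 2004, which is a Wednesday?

August 7, 2004

July 2004 starts on a Thursday, so its 1st Saturday is July 3, 2004 (2 days in).
That is not after July 7, 2004, so look at August 2004.
August 2004 starts on a Sunday, so its 1st Saturday is August 7, 2004 (6 days in).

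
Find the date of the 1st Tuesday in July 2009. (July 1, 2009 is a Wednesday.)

7 July 2009

July 2009 begins on a Wednesday, so the first Tuesday is July 7 (6 days later).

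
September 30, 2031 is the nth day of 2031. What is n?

Days in months before September: 31 + 28 + 31 + 30 + 31 + 30 + 31 + 31 = 243.
Plus 30 days into September → day 273.

273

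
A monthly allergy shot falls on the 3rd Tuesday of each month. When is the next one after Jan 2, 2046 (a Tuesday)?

Jan 16, 2046

Jan 2046 starts on a Monday; its first Tuesday is the 2nd, so the 3rd Tuesday is the 16th — Jan 16, 2046.
Jan 16, 2046 is after Jan 2, 2046, so that is the next one.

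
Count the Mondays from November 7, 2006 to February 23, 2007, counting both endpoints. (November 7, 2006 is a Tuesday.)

15

November 7, 2006 is a Tuesday; the first Monday on or after it is November 13, 2006 (6 days later).
From November 13, 2006 to February 23, 2007: 17 + 31 + 31 + 23 = 102 days (rest of November, December, January, February).
102 ÷ 7 = 14 full weeks with remainder 4, so 14 more Mondays after the first → 15.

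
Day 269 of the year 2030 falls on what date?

Jan has 31 days (269 − 31 = 238 remain).
Feb has 28 days (238 − 28 = 210 remain).
Mar has 31 days (210 − 31 = 179 remain).
Apr has 30 days (179 − 30 = 149 remain).
May has 31 days (149 − 31 = 118 remain).
Jun has 30 days (118 − 30 = 88 remain).
Jul has 31 days (88 − 31 = 57 remain).
Aug has 31 days (57 − 31 = 26 remain).
26 into Sep → Sep 26.

Sep 26, 2030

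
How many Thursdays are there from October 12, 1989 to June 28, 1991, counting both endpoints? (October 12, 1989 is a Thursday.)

October 12, 1989 is a Thursday; the first Thursday on or after it is October 12, 1989.
From October 12, 1989 to June 28, 1991: 80 + 365 + 179 = 624 days (rest of 1989, 1990, to June 28, 1991 in 1991).
624 ÷ 7 = 89 full weeks with remainder 1, so 89 more Thursdays after the first → 90.

90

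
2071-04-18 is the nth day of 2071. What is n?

Days in months before April: 31 + 28 + 31 = 90.
Plus 18 days into April → day 108.

108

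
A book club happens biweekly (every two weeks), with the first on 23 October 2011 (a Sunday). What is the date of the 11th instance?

The 11th occurrence is 10 intervals after the first: 10 × 14 = 140 days after 23 October 2011.
October has 31 days — 8 days to the end of October leaves 132.
November has 30 days (102 left).
December has 31 days (71 left).
January has 31 days (40 left).
February has 29 days (11 left).
11 days into March → 11 March 2012.

11 March 2012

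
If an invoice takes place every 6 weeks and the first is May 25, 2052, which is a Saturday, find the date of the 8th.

The 8th occurrence is 7 intervals after the first: 7 × 42 = 294 days after May 25, 2052.
May has 31 days — 6 days to the end of May leaves 288.
June has 30 days (258 left).
July has 31 days (227 left).
August has 31 days (196 left).
September has 30 days (166 left).
October has 31 days (135 left).
November has 30 days (105 left).
December has 31 days (74 left).
January has 31 days (43 left).
February has 28 days (15 left).
15 days into March → March 15, 2053.

March 15, 2053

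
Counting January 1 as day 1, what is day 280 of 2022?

January has 31 days (280 − 31 = 249 remain).
February has 28 days (249 − 28 = 221 remain).
March has 31 days (221 − 31 = 190 remain).
April has 30 days (190 − 30 = 160 remain).
May has 31 days (160 − 31 = 129 remain).
June has 30 days (129 − 30 = 99 remain).
July has 31 days (99 − 31 = 68 remain).
August has 31 days (68 − 31 = 37 remain).
September has 30 days (37 − 30 = 7 remain).
7 into October → October 7.

7 October 2022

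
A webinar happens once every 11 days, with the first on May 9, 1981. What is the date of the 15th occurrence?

The 15th occurrence is 14 intervals after the first: 14 × 11 = 154 days after May 9, 1981.
May has 31 days — 22 days to the end of May leaves 132.
Jun has 30 days (102 left).
Jul has 31 days (71 left).
Aug has 31 days (40 left).
Sep has 30 days (10 left).
10 days into Oct → Oct 10, 1981.

Oct 10, 1981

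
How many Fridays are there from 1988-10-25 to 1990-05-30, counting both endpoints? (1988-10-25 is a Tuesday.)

1988-10-25 is a Tuesday; the first Friday on or after it is 1988-10-28 (3 days later).
From 1988-10-28 to 1990-05-30: 64 + 365 + 150 = 579 days (rest of 1988, 1989, to 1990-05-30 in 1990).
579 ÷ 7 = 82 full weeks with remainder 5, so 82 more Fridays after the first → 83.

83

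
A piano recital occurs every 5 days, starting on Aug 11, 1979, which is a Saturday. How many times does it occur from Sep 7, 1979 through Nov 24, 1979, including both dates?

Occurrences land 5·i days after Aug 11, 1979 for i = 0, 1, 2, …
Sep 7, 1979 is 27 days after the start; 27 ÷ 5 = 5 remainder 2; since the remainder is 2, round up to i = 6. First occurrence in the window: #7 on Sep 10, 1979 (6×5 = 30 days in).
Nov 24, 1979 is 105 days after the start; 105 ÷ 5 = 21 remainder 0. Last occurrence in the window: #22 on Nov 24, 1979.
Occurrences #7 through #22: 16 in total.

16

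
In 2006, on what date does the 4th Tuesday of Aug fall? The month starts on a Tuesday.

Aug 2006 begins on a Tuesday, so the first Tuesday is Aug 1.
The 4th Tuesday is 3 weeks later: 1 + 21 = 22.

Aug 22, 2006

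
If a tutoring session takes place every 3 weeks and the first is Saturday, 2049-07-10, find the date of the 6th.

2049-10-23

The 6th occurrence is 5 intervals after the first: 5 × 21 = 105 days after 2049-07-10.
July has 31 days — 21 days to the end of July leaves 84.
August has 31 days (53 left).
September has 30 days (23 left).
23 days into October → 2049-10-23.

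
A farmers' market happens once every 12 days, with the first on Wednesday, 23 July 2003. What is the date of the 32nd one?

The 32nd occurrence is 31 intervals after the first: 31 × 12 = 372 days after 23 July 2003.
July has 31 days — 8 days to the end of July leaves 364.
August has 31 days (333 left).
September has 30 days (303 left).
October has 31 days (272 left).
November has 30 days (242 left).
December has 31 days (211 left).
January has 31 days (180 left).
February has 29 days (151 left).
March has 31 days (120 left).
April has 30 days (90 left).
May has 31 days (59 left).
June has 30 days (29 left).
29 days into July → 29 July 2004.

29 July 2004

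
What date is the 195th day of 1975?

Jul 14, 1975

Jan has 31 days (195 − 31 = 164 remain).
Feb has 28 days (164 − 28 = 136 remain).
Mar has 31 days (136 − 31 = 105 remain).
Apr has 30 days (105 − 30 = 75 remain).
May has 31 days (75 − 31 = 44 remain).
Jun has 30 days (44 − 30 = 14 remain).
14 into Jul → Jul 14.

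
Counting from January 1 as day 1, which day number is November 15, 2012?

320

Days in months before November: 31 + 29 + 31 + 30 + 31 + 30 + 31 + 31 + 30 + 31 = 305.
Plus 15 days into November → day 320.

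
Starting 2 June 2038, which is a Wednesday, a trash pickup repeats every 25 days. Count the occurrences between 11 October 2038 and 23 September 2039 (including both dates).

Occurrences land 25·i days after 2 June 2038 for i = 0, 1, 2, …
11 October 2038 is 131 days after the start; 131 ÷ 25 = 5 remainder 6; since the remainder is 6, round up to i = 6. First occurrence in the window: #7 on 30 October 2038 (6×25 = 150 days in).
23 September 2039 is 478 days after the start; 478 ÷ 25 = 19 remainder 3. Last occurrence in the window: #20 on 20 September 2039.
Occurrences #7 through #20: 14 in total.

14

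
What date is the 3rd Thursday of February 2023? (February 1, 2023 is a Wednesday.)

16 February 2023

February 2023 begins on a Wednesday, so the first Thursday is February 2 (1 day later).
The 3rd Thursday is 2 weeks later: 2 + 14 = 16.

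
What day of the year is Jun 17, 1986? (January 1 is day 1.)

Days in months before Jun: 31 + 28 + 31 + 30 + 31 = 151.
Plus 17 days into Jun → day 168.

168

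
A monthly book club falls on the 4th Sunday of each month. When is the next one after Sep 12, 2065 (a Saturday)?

Sep 2065 starts on a Tuesday; its first Sunday is the 6th, so the 4th Sunday is the 27th — Sep 27, 2065.
Sep 27, 2065 is after Sep 12, 2065, so that is the next one.

Sep 27, 2065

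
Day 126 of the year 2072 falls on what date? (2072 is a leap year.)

5 May 2072

January has 31 days (126 − 31 = 95 remain).
February has 29 days (95 − 29 = 66 remain).
March has 31 days (66 − 31 = 35 remain).
April has 30 days (35 − 30 = 5 remain).
5 into May → May 5.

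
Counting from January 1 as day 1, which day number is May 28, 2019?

148

Days in months before May: 31 + 28 + 31 + 30 = 120.
Plus 28 days into May → day 148.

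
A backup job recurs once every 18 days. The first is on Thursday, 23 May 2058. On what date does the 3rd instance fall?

The 3rd occurrence is 2 intervals after the first: 2 × 18 = 36 days after 23 May 2058.
May has 31 days — 8 days to the end of May leaves 28.
28 days into June → 28 June 2058.

28 June 2058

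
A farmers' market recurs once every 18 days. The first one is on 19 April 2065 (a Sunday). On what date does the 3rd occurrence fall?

The 3rd occurrence is 2 intervals after the first: 2 × 18 = 36 days after 19 April 2065.
April has 30 days — 11 days to the end of April leaves 25.
25 days into May → 25 May 2065.

25 May 2065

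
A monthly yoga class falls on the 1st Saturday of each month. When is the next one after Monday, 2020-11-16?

2020-12-05

November 2020 starts on a Sunday, so its 1st Saturday is 2020-11-07 (6 days in).
That is not after 2020-11-16, so look at December 2020.
December 2020 starts on a Tuesday, so its 1st Saturday is 2020-12-05 (4 days in).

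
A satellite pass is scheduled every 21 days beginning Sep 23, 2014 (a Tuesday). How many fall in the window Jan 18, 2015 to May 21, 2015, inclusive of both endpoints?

6

Occurrences land 21·i days after Sep 23, 2014 for i = 0, 1, 2, …
Jan 18, 2015 is 117 days after the start; 117 ÷ 21 = 5 remainder 12; since the remainder is 12, round up to i = 6. First occurrence in the window: #7 on Jan 27, 2015 (6×21 = 126 days in).
May 21, 2015 is 240 days after the start; 240 ÷ 21 = 11 remainder 9. Last occurrence in the window: #12 on May 12, 2015.
Occurrences #7 through #12: 6 in total.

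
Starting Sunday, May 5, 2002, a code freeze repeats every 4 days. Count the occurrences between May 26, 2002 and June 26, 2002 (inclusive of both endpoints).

8

Occurrences land 4·i days after May 5, 2002 for i = 0, 1, 2, …
May 26, 2002 is 21 days after the start; 21 ÷ 4 = 5 remainder 1; since the remainder is 1, round up to i = 6. First occurrence in the window: #7 on May 29, 2002 (6×4 = 24 days in).
June 26, 2002 is 52 days after the start; 52 ÷ 4 = 13 remainder 0. Last occurrence in the window: #14 on June 26, 2002.
Occurrences #7 through #14: 8 in total.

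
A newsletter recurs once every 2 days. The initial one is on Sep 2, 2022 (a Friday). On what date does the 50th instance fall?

The 50th occurrence is 49 intervals after the first: 49 × 2 = 98 days after Sep 2, 2022.
Sep has 30 days — 28 days to the end of Sep leaves 70.
Oct has 31 days (39 left).
Nov has 30 days (9 left).
9 days into Dec → Dec 9, 2022.

Dec 9, 2022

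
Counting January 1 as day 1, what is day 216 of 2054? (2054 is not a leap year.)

2054-08-04

January has 31 days (216 − 31 = 185 remain).
February has 28 days (185 − 28 = 157 remain).
March has 31 days (157 − 31 = 126 remain).
April has 30 days (126 − 30 = 96 remain).
May has 31 days (96 − 31 = 65 remain).
June has 30 days (65 − 30 = 35 remain).
July has 31 days (35 − 31 = 4 remain).
4 into August → August 4.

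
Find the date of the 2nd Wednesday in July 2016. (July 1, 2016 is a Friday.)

July 2016 begins on a Friday, so the first Wednesday is July 6 (5 days later).
The 2nd Wednesday is 1 weeks later: 6 + 7 = 13.

13 July 2016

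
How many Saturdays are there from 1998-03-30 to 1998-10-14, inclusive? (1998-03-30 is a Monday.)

1998-03-30 is a Monday; the first Saturday on or after it is 1998-04-04 (5 days later).
From 1998-04-04 to 1998-10-14: 26 + 31 + 30 + 31 + 31 + 30 + 14 = 193 days (rest of April, May, June, July, August, September, October).
193 ÷ 7 = 27 full weeks with remainder 4, so 27 more Saturdays after the first → 28.

28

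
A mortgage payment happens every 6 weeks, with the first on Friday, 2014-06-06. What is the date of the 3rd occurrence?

2014-08-29

The 3rd occurrence is 2 intervals after the first: 2 × 42 = 84 days after 2014-06-06.
June has 30 days — 24 days to the end of June leaves 60.
July has 31 days (29 left).
29 days into August → 2014-08-29.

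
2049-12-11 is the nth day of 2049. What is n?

345

Days in months before December: 31 + 28 + 31 + 30 + 31 + 30 + 31 + 31 + 30 + 31 + 30 = 334.
Plus 11 days into December → day 345.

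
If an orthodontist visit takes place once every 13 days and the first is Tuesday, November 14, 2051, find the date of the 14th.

The 14th occurrence is 13 intervals after the first: 13 × 13 = 169 days after November 14, 2051.
November has 30 days — 16 days to the end of November leaves 153.
December has 31 days (122 left).
January has 31 days (91 left).
February has 29 days (62 left).
March has 31 days (31 left).
April has 30 days (1 left).
1 day into May → May 1, 2052.

May 1, 2052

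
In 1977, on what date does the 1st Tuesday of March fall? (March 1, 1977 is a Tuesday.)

March 1977 begins on a Tuesday, so the first Tuesday is March 1.

1 March 1977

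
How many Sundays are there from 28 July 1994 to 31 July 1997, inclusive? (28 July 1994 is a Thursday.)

28 July 1994 is a Thursday; the first Sunday on or after it is 31 July 1994 (3 days later).
From 31 July 1994 to 31 July 1997: 153 + 365 + 366 + 212 = 1096 days (rest of 1994, 1995, 1996, to 31 July 1997 in 1997).
1096 ÷ 7 = 156 full weeks with remainder 4, so 156 more Sundays after the first → 157.

157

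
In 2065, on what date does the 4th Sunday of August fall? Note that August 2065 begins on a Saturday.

23 August 2065

August 2065 begins on a Saturday, so the first Sunday is August 2 (1 day later).
The 4th Sunday is 3 weeks later: 2 + 21 = 23.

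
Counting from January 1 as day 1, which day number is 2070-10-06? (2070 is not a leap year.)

279

Days in months before October: 31 + 28 + 31 + 30 + 31 + 30 + 31 + 31 + 30 = 273.
Plus 6 days into October → day 279.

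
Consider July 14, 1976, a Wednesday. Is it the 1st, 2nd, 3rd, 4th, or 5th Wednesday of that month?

2nd

Day 14 falls in week ⌈14/7⌉ of the month.
Days 1–7 hold the 1st Wednesday, 8–14 the 2nd, 15–21 the 3rd, 22–28 the 4th, 29–31 the 5th.
14 is in the range for the 2nd.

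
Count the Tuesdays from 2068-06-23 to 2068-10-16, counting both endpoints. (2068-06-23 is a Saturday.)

2068-06-23 is a Saturday; the first Tuesday on or after it is 2068-06-26 (3 days later).
From 2068-06-26 to 2068-10-16: 4 + 31 + 31 + 30 + 16 = 112 days (rest of June, July, August, September, October).
112 ÷ 7 = 16 full weeks with remainder 0, so 16 more Tuesdays after the first → 17.

17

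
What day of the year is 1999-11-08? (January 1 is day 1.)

Days in months before November: 31 + 28 + 31 + 30 + 31 + 30 + 31 + 31 + 30 + 31 = 304.
Plus 8 days into November → day 312.

312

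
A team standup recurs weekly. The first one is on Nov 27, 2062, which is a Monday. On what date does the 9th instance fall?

Jan 22, 2063

The 9th occurrence is 8 intervals after the first: 8 × 7 = 56 days after Nov 27, 2062.
Nov has 30 days — 3 days to the end of Nov leaves 53.
Dec has 31 days (22 left).
22 days into Jan → Jan 22, 2063.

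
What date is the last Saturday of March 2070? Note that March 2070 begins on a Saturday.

29 March 2070

March 2070 begins on a Saturday, so the first Saturday is March 1.
March 2070 has 31 days. Adding weeks: 1, 8, 15, 22, 29 — the last one ≤ 31 is the 29th.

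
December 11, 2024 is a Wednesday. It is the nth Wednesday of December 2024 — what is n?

2nd

Day 11 falls in week ⌈11/7⌉ of the month.
Days 1–7 hold the 1st Wednesday, 8–14 the 2nd, 15–21 the 3rd, 22–28 the 4th, 29–31 the 5th.
11 is in the range for the 2nd.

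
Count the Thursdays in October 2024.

5

1 October 2024 is a Tuesday; the first Thursday on or after it is 3 October 2024 (2 days later).
From 3 October 2024 to 31 October 2024 is 31 − 3 = 28 days.
28 ÷ 7 = 4 full weeks with remainder 0, so 4 more Thursdays after the first → 5.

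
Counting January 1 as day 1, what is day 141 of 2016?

20 May 2016

January has 31 days (141 − 31 = 110 remain).
February has 29 days (110 − 29 = 81 remain).
March has 31 days (81 − 31 = 50 remain).
April has 30 days (50 − 30 = 20 remain).
20 into May → May 20.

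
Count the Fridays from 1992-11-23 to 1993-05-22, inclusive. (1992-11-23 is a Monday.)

1992-11-23 is a Monday; the first Friday on or after it is 1992-11-27 (4 days later).
From 1992-11-27 to 1993-05-22: 3 + 31 + 31 + 28 + 31 + 30 + 22 = 176 days (rest of November, December, January, February, March, April, May).
176 ÷ 7 = 25 full weeks with remainder 1, so 25 more Fridays after the first → 26.

26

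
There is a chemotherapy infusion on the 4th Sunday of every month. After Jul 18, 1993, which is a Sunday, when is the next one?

Jul 25, 1993

Jul 1993 starts on a Thursday; its first Sunday is the 4th, so the 4th Sunday is the 25th — Jul 25, 1993.
Jul 25, 1993 is after Jul 18, 1993, so that is the next one.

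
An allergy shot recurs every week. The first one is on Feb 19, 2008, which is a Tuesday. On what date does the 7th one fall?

The 7th occurrence is 6 intervals after the first: 6 × 7 = 42 days after Feb 19, 2008.
Feb has 29 days — 10 days to the end of Feb leaves 32.
Mar has 31 days (1 left).
1 day into Apr → Apr 1, 2008.

Apr 1, 2008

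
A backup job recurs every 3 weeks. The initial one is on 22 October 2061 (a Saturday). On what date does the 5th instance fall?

14 January 2062

The 5th occurrence is 4 intervals after the first: 4 × 21 = 84 days after 22 October 2061.
October has 31 days — 9 days to the end of October leaves 75.
November has 30 days (45 left).
December has 31 days (14 left).
14 days into January → 14 January 2062.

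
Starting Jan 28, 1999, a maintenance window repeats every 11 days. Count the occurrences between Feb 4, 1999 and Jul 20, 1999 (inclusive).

15

Occurrences land 11·i days after Jan 28, 1999 for i = 0, 1, 2, …
Feb 4, 1999 is 7 days after the start; 7 ÷ 11 = 0 remainder 7; since the remainder is 7, round up to i = 1. First occurrence in the window: #2 on Feb 8, 1999 (1×11 = 11 days in).
Jul 20, 1999 is 173 days after the start; 173 ÷ 11 = 15 remainder 8. Last occurrence in the window: #16 on Jul 12, 1999.
Occurrences #2 through #16: 15 in total.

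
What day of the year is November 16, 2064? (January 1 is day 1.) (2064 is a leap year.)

321

Days in months before November: 31 + 29 + 31 + 30 + 31 + 30 + 31 + 31 + 30 + 31 = 305.
Plus 16 days into November → day 321.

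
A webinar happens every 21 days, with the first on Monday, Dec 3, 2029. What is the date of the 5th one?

Feb 25, 2030

The 5th occurrence is 4 intervals after the first: 4 × 21 = 84 days after Dec 3, 2029.
Dec has 31 days — 28 days to the end of Dec leaves 56.
Jan has 31 days (25 left).
25 days into Feb → Feb 25, 2030.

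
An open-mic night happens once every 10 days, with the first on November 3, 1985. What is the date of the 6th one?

December 23, 1985

The 6th occurrence is 5 intervals after the first: 5 × 10 = 50 days after November 3, 1985.
November has 30 days — 27 days to the end of November leaves 23.
23 days into December → December 23, 1985.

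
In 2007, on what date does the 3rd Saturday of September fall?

September 2007 begins on a Saturday, so the first Saturday is September 1.
The 3rd Saturday is 2 weeks later: 1 + 14 = 15.

15 September 2007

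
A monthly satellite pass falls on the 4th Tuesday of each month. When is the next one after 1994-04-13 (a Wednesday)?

1994-04-26

April 1994 starts on a Friday; its first Tuesday is the 5th, so the 4th Tuesday is the 26th — 1994-04-26.
1994-04-26 is after 1994-04-13, so that is the next one.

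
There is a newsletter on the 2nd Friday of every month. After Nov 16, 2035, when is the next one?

Dec 14, 2035

Nov 2035 starts on a Thursday; its first Friday is the 2nd, so the 2nd Friday is the 9th — Nov 9, 2035.
That is not after Nov 16, 2035, so look at Dec 2035.
Dec 2035 starts on a Saturday; its first Friday is the 7th, so the 2nd Friday is the 14th — Dec 14, 2035.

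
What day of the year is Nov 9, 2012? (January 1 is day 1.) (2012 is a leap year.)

Days in months before Nov: 31 + 29 + 31 + 30 + 31 + 30 + 31 + 31 + 30 + 31 = 305.
Plus 9 days into Nov → day 314.

314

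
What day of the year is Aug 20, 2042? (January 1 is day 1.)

Days in months before Aug: 31 + 28 + 31 + 30 + 31 + 30 + 31 = 212.
Plus 20 days into Aug → day 232.

232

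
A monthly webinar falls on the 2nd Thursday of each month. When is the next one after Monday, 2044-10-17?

October 2044 starts on a Saturday; its first Thursday is the 6th, so the 2nd Thursday is the 13th — 2044-10-13.
That is not after 2044-10-17, so look at November 2044.
November 2044 starts on a Tuesday; its first Thursday is the 3rd, so the 2nd Thursday is the 10th — 2044-11-10.

2044-11-10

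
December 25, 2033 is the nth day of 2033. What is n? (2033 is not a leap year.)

Days in months before December: 31 + 28 + 31 + 30 + 31 + 30 + 31 + 31 + 30 + 31 + 30 = 334.
Plus 25 days into December → day 359.

359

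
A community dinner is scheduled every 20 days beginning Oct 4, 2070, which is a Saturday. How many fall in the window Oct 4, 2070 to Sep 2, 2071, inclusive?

17

Occurrences land 20·i days after Oct 4, 2070 for i = 0, 1, 2, …
The window opens on the start date, so the first occurrence inside is #1 on Oct 4, 2070.
Sep 2, 2071 is 333 days after the start; 333 ÷ 20 = 16 remainder 13. Last occurrence in the window: #17 on Aug 20, 2071.
Occurrences #1 through #17: 17 in total.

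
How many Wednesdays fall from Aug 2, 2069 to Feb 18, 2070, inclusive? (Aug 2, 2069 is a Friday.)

Aug 2, 2069 is a Friday; the first Wednesday on or after it is Aug 7, 2069 (5 days later).
From Aug 7, 2069 to Feb 18, 2070: 24 + 30 + 31 + 30 + 31 + 31 + 18 = 195 days (rest of Aug, Sep, Oct, Nov, Dec, Jan, Feb).
195 ÷ 7 = 27 full weeks with remainder 6, so 27 more Wednesdays after the first → 28.

28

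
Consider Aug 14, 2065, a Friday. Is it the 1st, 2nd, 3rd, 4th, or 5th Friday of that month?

Day 14 falls in week ⌈14/7⌉ of the month.
Days 1–7 hold the 1st Friday, 8–14 the 2nd, 15–21 the 3rd, 22–28 the 4th, 29–31 the 5th.
14 is in the range for the 2nd.

2nd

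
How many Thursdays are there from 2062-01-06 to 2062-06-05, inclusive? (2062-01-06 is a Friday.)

21

2062-01-06 is a Friday; the first Thursday on or after it is 2062-01-12 (6 days later).
From 2062-01-12 to 2062-06-05: 19 + 28 + 31 + 30 + 31 + 5 = 144 days (rest of January, February, March, April, May, June).
144 ÷ 7 = 20 full weeks with remainder 4, so 20 more Thursdays after the first → 21.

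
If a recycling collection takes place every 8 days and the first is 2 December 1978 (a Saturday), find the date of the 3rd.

The 3rd occurrence is 2 intervals after the first: 2 × 8 = 16 days after 2 December 1978.
16 days later is 18 December 1978.

18 December 1978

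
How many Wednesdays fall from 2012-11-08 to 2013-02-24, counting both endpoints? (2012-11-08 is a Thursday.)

15

2012-11-08 is a Thursday; the first Wednesday on or after it is 2012-11-14 (6 days later).
From 2012-11-14 to 2013-02-24: 16 + 31 + 31 + 24 = 102 days (rest of November, December, January, February).
102 ÷ 7 = 14 full weeks with remainder 4, so 14 more Wednesdays after the first → 15.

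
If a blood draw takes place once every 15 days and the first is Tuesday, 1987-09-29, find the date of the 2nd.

1987-10-14

The 2nd occurrence is 1 interval after the first: 1 × 15 = 15 days after 1987-09-29.
September has 30 days — 1 day to the end of September leaves 14.
14 days into October → 1987-10-14.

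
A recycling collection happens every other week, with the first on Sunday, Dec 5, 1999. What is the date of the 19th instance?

Aug 13, 2000

The 19th occurrence is 18 intervals after the first: 18 × 14 = 252 days after Dec 5, 1999.
Dec has 31 days — 26 days to the end of Dec leaves 226.
Jan has 31 days (195 left).
Feb has 29 days (166 left).
Mar has 31 days (135 left).
Apr has 30 days (105 left).
May has 31 days (74 left).
Jun has 30 days (44 left).
Jul has 31 days (13 left).
13 days into Aug → Aug 13, 2000.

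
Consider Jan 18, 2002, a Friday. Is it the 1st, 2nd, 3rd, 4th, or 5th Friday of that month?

Day 18 falls in week ⌈18/7⌉ of the month.
Days 1–7 hold the 1st Friday, 8–14 the 2nd, 15–21 the 3rd, 22–28 the 4th, 29–31 the 5th.
18 is in the range for the 3rd.

3rd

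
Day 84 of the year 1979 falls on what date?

January has 31 days (84 − 31 = 53 remain).
February has 28 days (53 − 28 = 25 remain).
25 into March → March 25.

March 25, 1979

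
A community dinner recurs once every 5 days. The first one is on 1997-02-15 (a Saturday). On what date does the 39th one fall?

1997-08-24

The 39th occurrence is 38 intervals after the first: 38 × 5 = 190 days after 1997-02-15.
February has 28 days — 13 days to the end of February leaves 177.
March has 31 days (146 left).
April has 30 days (116 left).
May has 31 days (85 left).
June has 30 days (55 left).
July has 31 days (24 left).
24 days into August → 1997-08-24.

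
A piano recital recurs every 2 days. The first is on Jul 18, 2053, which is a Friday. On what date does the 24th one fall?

Sep 2, 2053

The 24th occurrence is 23 intervals after the first: 23 × 2 = 46 days after Jul 18, 2053.
Jul has 31 days — 13 days to the end of Jul leaves 33.
Aug has 31 days (2 left).
2 days into Sep → Sep 2, 2053.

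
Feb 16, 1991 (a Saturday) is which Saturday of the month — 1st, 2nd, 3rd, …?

3rd

Day 16 falls in week ⌈16/7⌉ of the month.
Days 1–7 hold the 1st Saturday, 8–14 the 2nd, 15–21 the 3rd, 22–28 the 4th, 29–31 the 5th.
16 is in the range for the 3rd.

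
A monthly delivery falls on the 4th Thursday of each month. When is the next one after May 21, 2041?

May 2041 starts on a Wednesday; its first Thursday is the 2nd, so the 4th Thursday is the 23rd — May 23, 2041.
May 23, 2041 is after May 21, 2041, so that is the next one.

May 23, 2041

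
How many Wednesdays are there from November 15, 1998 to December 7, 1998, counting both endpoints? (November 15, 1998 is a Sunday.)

3

November 15, 1998 is a Sunday; the first Wednesday on or after it is November 18, 1998 (3 days later).
From November 18, 1998 to December 7, 1998: 12 + 7 = 19 days (rest of November, December).
19 ÷ 7 = 2 full weeks with remainder 5, so 2 more Wednesdays after the first → 3.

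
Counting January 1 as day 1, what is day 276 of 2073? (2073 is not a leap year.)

January has 31 days (276 − 31 = 245 remain).
February has 28 days (245 − 28 = 217 remain).
March has 31 days (217 − 31 = 186 remain).
April has 30 days (186 − 30 = 156 remain).
May has 31 days (156 − 31 = 125 remain).
June has 30 days (125 − 30 = 95 remain).
July has 31 days (95 − 31 = 64 remain).
August has 31 days (64 − 31 = 33 remain).
September has 30 days (33 − 30 = 3 remain).
3 into October → October 3.

3 October 2073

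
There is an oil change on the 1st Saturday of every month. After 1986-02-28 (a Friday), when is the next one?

1986-03-01

February 1986 starts on a Saturday, so its 1st Saturday is 1986-02-01.
That is not after 1986-02-28, so look at March 1986.
March 1986 starts on a Saturday, so its 1st Saturday is 1986-03-01.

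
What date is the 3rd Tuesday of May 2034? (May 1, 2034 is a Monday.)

May 16, 2034

May 2034 begins on a Monday, so the first Tuesday is May 2 (1 day later).
The 3rd Tuesday is 2 weeks later: 2 + 14 = 16.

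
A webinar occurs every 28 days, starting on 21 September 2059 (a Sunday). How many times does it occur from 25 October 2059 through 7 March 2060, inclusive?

5

Occurrences land 28·i days after 21 September 2059 for i = 0, 1, 2, …
25 October 2059 is 34 days after the start; 34 ÷ 28 = 1 remainder 6; since the remainder is 6, round up to i = 2. First occurrence in the window: #3 on 16 November 2059 (2×28 = 56 days in).
7 March 2060 is 168 days after the start; 168 ÷ 28 = 6 remainder 0. Last occurrence in the window: #7 on 7 March 2060.
Occurrences #3 through #7: 5 in total.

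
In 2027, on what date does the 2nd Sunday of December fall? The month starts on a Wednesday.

12 December 2027

December 2027 begins on a Wednesday, so the first Sunday is December 5 (4 days later).
The 2nd Sunday is 1 weeks later: 5 + 7 = 12.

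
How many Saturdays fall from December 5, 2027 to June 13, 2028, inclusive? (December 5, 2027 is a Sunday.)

27

December 5, 2027 is a Sunday; the first Saturday on or after it is December 11, 2027 (6 days later).
From December 11, 2027 to June 13, 2028: 20 + 31 + 29 + 31 + 30 + 31 + 13 = 185 days (rest of December, January, February, March, April, May, June).
185 ÷ 7 = 26 full weeks with remainder 3, so 26 more Saturdays after the first → 27.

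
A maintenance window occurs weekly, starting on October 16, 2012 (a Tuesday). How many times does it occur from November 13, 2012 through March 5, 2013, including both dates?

17

Occurrences land 7·i days after October 16, 2012 for i = 0, 1, 2, …
November 13, 2012 is 28 days after the start; 28 ÷ 7 = 4 remainder 0. First occurrence in the window: #5 on November 13, 2012 (4×7 = 28 days in).
March 5, 2013 is 140 days after the start; 140 ÷ 7 = 20 remainder 0. Last occurrence in the window: #21 on March 5, 2013.
Occurrences #5 through #21: 17 in total.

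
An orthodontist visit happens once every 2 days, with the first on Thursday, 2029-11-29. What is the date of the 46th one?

The 46th occurrence is 45 intervals after the first: 45 × 2 = 90 days after 2029-11-29.
November has 30 days — 1 day to the end of November leaves 89.
December has 31 days (58 left).
January has 31 days (27 left).
27 days into February → 2030-02-27.

2030-02-27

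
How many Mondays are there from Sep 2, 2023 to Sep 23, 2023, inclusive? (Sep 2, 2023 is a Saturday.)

Sep 2, 2023 is a Saturday; the first Monday on or after it is Sep 4, 2023 (2 days later).
From Sep 4, 2023 to Sep 23, 2023 is 23 − 4 = 19 days.
19 ÷ 7 = 2 full weeks with remainder 5, so 2 more Mondays after the first → 3.

3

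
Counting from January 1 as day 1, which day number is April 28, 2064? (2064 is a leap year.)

Days in months before April: 31 + 29 + 31 = 91.
Plus 28 days into April → day 119.

119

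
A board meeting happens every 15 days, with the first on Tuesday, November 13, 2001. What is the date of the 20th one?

August 25, 2002

The 20th occurrence is 19 intervals after the first: 19 × 15 = 285 days after November 13, 2001.
November has 30 days — 17 days to the end of November leaves 268.
December has 31 days (237 left).
January has 31 days (206 left).
February has 28 days (178 left).
March has 31 days (147 left).
April has 30 days (117 left).
May has 31 days (86 left).
June has 30 days (56 left).
July has 31 days (25 left).
25 days into August → August 25, 2002.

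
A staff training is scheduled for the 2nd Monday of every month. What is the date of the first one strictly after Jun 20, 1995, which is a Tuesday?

Jun 1995 starts on a Thursday; its first Monday is the 5th, so the 2nd Monday is the 12th — Jun 12, 1995.
That is not after Jun 20, 1995, so look at Jul 1995.
Jul 1995 starts on a Saturday; its first Monday is the 3rd, so the 2nd Monday is the 10th — Jul 10, 1995.

Jul 10, 1995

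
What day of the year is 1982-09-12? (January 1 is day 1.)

Days in months before September: 31 + 28 + 31 + 30 + 31 + 30 + 31 + 31 = 243.
Plus 12 days into September → day 255.

255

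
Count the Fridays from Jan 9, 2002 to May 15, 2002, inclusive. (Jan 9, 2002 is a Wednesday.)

Jan 9, 2002 is a Wednesday; the first Friday on or after it is Jan 11, 2002 (2 days later).
From Jan 11, 2002 to May 15, 2002: 20 + 28 + 31 + 30 + 15 = 124 days (rest of Jan, Feb, Mar, Apr, May).
124 ÷ 7 = 17 full weeks with remainder 5, so 17 more Fridays after the first → 18.

18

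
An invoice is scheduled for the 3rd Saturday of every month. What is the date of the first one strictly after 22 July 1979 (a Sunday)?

18 August 1979

July 1979 starts on a Sunday; its first Saturday is the 7th, so the 3rd Saturday is the 21st — 21 July 1979.
That is not after 22 July 1979, so look at August 1979.
August 1979 starts on a Wednesday; its first Saturday is the 4th, so the 3rd Saturday is the 18th — 18 August 1979.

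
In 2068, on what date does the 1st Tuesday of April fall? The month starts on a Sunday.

April 2068 begins on a Sunday, so the first Tuesday is April 3 (2 days later).

3 April 2068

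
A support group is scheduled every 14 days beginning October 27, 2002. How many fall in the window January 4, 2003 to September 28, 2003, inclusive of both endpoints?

Occurrences land 14·i days after October 27, 2002 for i = 0, 1, 2, …
January 4, 2003 is 69 days after the start; 69 ÷ 14 = 4 remainder 13; since the remainder is 13, round up to i = 5. First occurrence in the window: #6 on January 5, 2003 (5×14 = 70 days in).
September 28, 2003 is 336 days after the start; 336 ÷ 14 = 24 remainder 0. Last occurrence in the window: #25 on September 28, 2003.
Occurrences #6 through #25: 20 in total.

20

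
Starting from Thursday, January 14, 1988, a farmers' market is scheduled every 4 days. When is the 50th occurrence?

The 50th occurrence is 49 intervals after the first: 49 × 4 = 196 days after January 14, 1988.
January has 31 days — 17 days to the end of January leaves 179.
February has 29 days (150 left).
March has 31 days (119 left).
April has 30 days (89 left).
May has 31 days (58 left).
June has 30 days (28 left).
28 days into July → July 28, 1988.

July 28, 1988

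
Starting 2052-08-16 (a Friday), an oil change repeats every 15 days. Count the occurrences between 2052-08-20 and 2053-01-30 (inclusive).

Occurrences land 15·i days after 2052-08-16 for i = 0, 1, 2, …
2052-08-20 is 4 days after the start; 4 ÷ 15 = 0 remainder 4; since the remainder is 4, round up to i = 1. First occurrence in the window: #2 on 2052-08-31 (1×15 = 15 days in).
2053-01-30 is 167 days after the start; 167 ÷ 15 = 11 remainder 2. Last occurrence in the window: #12 on 2053-01-28.
Occurrences #2 through #12: 11 in total.

11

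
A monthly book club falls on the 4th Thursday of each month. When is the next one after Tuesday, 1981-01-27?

1981-02-26

January 1981 starts on a Thursday; its first Thursday is the 1st, so the 4th Thursday is the 22nd — 1981-01-22.
That is not after 1981-01-27, so look at February 1981.
February 1981 starts on a Sunday; its first Thursday is the 5th, so the 4th Thursday is the 26th — 1981-02-26.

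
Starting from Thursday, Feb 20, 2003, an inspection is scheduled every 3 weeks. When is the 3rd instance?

Apr 3, 2003

The 3rd occurrence is 2 intervals after the first: 2 × 21 = 42 days after Feb 20, 2003.
Feb has 28 days — 8 days to the end of Feb leaves 34.
Mar has 31 days (3 left).
3 days into Apr → Apr 3, 2003.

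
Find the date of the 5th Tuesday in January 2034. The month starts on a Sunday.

31 January 2034

January 2034 begins on a Sunday, so the first Tuesday is January 3 (2 days later).
The 5th Tuesday is 4 weeks later: 3 + 28 = 31.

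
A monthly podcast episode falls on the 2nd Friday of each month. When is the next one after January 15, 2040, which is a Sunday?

January 2040 starts on a Sunday; its first Friday is the 6th, so the 2nd Friday is the 13th — January 13, 2040.
That is not after January 15, 2040, so look at February 2040.
February 2040 starts on a Wednesday; its first Friday is the 3rd, so the 2nd Friday is the 10th — February 10, 2040.

February 10, 2040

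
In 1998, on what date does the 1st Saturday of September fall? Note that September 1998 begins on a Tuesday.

September 5, 1998

September 1998 begins on a Tuesday, so the first Saturday is September 5 (4 days later).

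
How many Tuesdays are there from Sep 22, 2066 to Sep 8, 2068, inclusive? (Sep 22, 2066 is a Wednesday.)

102

Sep 22, 2066 is a Wednesday; the first Tuesday on or after it is Sep 28, 2066 (6 days later).
From Sep 28, 2066 to Sep 8, 2068: 94 + 365 + 252 = 711 days (rest of 2066, 2067, to Sep 8, 2068 in 2068).
711 ÷ 7 = 101 full weeks with remainder 4, so 101 more Tuesdays after the first → 102.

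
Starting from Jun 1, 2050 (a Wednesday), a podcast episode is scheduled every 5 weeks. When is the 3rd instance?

The 3rd occurrence is 2 intervals after the first: 2 × 35 = 70 days after Jun 1, 2050.
Jun has 30 days — 29 days to the end of Jun leaves 41.
Jul has 31 days (10 left).
10 days into Aug → Aug 10, 2050.

Aug 10, 2050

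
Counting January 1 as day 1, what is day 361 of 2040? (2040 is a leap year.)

26 December 2040

January has 31 days (361 − 31 = 330 remain).
February has 29 days (330 − 29 = 301 remain).
March has 31 days (301 − 31 = 270 remain).
April has 30 days (270 − 30 = 240 remain).
May has 31 days (240 − 31 = 209 remain).
June has 30 days (209 − 30 = 179 remain).
July has 31 days (179 − 31 = 148 remain).
August has 31 days (148 − 31 = 117 remain).
September has 30 days (117 − 30 = 87 remain).
October has 31 days (87 − 31 = 56 remain).
November has 30 days (56 − 30 = 26 remain).
26 into December → December 26.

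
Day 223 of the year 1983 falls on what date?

11 August 1983

January has 31 days (223 − 31 = 192 remain).
February has 28 days (192 − 28 = 164 remain).
March has 31 days (164 − 31 = 133 remain).
April has 30 days (133 − 30 = 103 remain).
May has 31 days (103 − 31 = 72 remain).
June has 30 days (72 − 30 = 42 remain).
July has 31 days (42 − 31 = 11 remain).
11 into August → August 11.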